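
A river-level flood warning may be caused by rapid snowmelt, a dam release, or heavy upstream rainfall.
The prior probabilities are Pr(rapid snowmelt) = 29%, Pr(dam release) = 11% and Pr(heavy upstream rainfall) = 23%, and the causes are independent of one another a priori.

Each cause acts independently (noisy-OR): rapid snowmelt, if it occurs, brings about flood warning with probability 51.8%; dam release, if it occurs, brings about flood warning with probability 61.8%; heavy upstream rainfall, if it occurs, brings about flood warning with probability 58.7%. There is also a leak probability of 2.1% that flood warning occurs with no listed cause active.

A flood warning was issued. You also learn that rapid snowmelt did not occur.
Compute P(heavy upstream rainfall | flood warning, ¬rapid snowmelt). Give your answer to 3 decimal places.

P(heavy upstream rainfall | flood warning, ¬rapid snowmelt) ≈ 0.680

Under noisy-OR, P(flood warning | causes) = 1 − (1−0.021)·∏(1−qᵢ) over the active causes.
P(flood warning | ¬rapid snowmelt) = 0.021·0.89·0.77 + 0.595673·0.89·0.23 + 0.626022·0.11·0.77 + 0.845547·0.11·0.23 = 0.014391 + 0.121934 + 0.053024 + 0.021392 = 0.210741
Restricting to configurations with heavy upstream rainfall present: 0.121934 + 0.021392 = 0.143326.
P(heavy upstream rainfall | flood warning, ¬rapid snowmelt) = 0.143326 / 0.210741 ≈ 0.680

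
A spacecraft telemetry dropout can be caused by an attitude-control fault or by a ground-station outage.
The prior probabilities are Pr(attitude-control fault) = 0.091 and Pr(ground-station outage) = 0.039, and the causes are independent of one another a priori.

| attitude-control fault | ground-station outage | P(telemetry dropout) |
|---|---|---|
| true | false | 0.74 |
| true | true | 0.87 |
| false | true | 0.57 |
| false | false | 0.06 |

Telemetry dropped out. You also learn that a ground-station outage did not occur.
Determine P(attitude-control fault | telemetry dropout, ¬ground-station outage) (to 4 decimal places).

Weight on attitude-control fault=true, given the evidence: 0.74·0.091 = 0.067340
Normalizer over all consistent configurations: 0.06·0.909 + 0.74·0.091 = 0.121880
Posterior = 0.067340 / 0.121880 ≈ 0.5525

P(attitude-control fault | telemetry dropout, ¬ground-station outage) ≈ 0.5525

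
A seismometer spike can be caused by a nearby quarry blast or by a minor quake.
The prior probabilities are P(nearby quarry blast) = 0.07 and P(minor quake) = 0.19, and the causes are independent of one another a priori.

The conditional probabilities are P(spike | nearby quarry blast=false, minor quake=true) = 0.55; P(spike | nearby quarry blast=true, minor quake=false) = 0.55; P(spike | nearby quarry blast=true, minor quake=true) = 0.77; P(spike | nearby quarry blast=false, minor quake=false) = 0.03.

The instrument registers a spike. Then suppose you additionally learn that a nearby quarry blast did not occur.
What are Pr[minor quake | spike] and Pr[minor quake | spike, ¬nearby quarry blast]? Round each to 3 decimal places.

Numerator (weight on configurations with minor quake): 0.097185 + 0.010241 = 0.107426
Denominator P(spike): 0.03×0.93×0.81 + 0.55×0.93×0.19 + 0.55×0.07×0.81 + 0.77×0.07×0.19 = 0.161210
P(minor quake | spike) = 0.107426/0.161210 ≈ 0.666

Now condition on the additional information:
P(spike | ¬nearby quarry blast) = 0.03·0.81 + 0.55·0.19 = 0.024300 + 0.104500 = 0.128800
The minor quake-present share is 0.55·0.19 = 0.104500.
P(minor quake | spike, ¬nearby quarry blast) = 0.104500 / 0.128800 ≈ 0.811
With nearby quarry blast excluded, minor quake must carry more of the explanatory weight for the spike.

Pr[minor quake | spike] ≈ 0.666; Pr[minor quake | spike, ¬nearby quarry blast] ≈ 0.811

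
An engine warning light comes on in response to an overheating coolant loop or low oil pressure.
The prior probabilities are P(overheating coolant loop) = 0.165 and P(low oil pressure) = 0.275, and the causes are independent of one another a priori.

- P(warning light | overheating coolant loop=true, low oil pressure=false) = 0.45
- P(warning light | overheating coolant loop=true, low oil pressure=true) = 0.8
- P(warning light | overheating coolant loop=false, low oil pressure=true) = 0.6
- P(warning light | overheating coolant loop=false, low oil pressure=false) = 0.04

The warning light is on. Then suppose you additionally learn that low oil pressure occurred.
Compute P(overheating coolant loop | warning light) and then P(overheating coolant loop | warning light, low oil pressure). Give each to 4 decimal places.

P(warning light) = 0.04*0.835*0.725 + 0.6*0.835*0.275 + 0.45*0.165*0.725 + 0.8*0.165*0.275 = 0.024215 + 0.137775 + 0.053831 + 0.036300 = 0.252121
Of this, 0.090131 comes from 0.053831 + 0.036300 (the overheating coolant loop=true cases).
Hence the posterior is 0.090131/0.252121 ≈ 0.3575.

Now also conditioning on low oil pressure=true:
Enumerate both values of overheating coolant loop and weight by the priors:
  P(warning light | low oil pressure) = 0.6·0.835 + 0.8·0.165
        = 0.501000 + 0.132000 = 0.633000
Keeping only the overheating coolant loop-present terms gives 0.132000, so
  P(overheating coolant loop | warning light, low oil pressure) = 0.132000 / 0.633000 ≈ 0.2085
This is intercausal reasoning (explaining away): once low oil pressure accounts for the warning light, overheating coolant loop becomes less likely.

P(overheating coolant loop | warning light) ≈ 0.3575; P(overheating coolant loop | warning light, low oil pressure) ≈ 0.2085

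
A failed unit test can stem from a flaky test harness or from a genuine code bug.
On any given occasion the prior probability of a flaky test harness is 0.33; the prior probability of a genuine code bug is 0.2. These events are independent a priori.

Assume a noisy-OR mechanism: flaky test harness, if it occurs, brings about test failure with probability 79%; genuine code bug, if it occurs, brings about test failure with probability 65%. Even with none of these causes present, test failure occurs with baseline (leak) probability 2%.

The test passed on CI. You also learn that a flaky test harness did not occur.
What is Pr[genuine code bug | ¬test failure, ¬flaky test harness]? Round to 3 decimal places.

Under noisy-OR, P(test failure | causes) = 1 − (1−0.02)·∏(1−qᵢ) over the active causes.
P(¬test failure | ¬flaky test harness) = 0.98×0.8 + 0.343×0.2 = 0.784000 + 0.068600 = 0.852600
Of this, 0.068600 comes from 0.343×0.2 (the genuine code bug=true cases).
P(genuine code bug | ¬test failure, ¬flaky test harness) = 0.068600 / 0.852600 ≈ 0.080

Pr[genuine code bug | ¬test failure, ¬flaky test harness] ≈ 0.080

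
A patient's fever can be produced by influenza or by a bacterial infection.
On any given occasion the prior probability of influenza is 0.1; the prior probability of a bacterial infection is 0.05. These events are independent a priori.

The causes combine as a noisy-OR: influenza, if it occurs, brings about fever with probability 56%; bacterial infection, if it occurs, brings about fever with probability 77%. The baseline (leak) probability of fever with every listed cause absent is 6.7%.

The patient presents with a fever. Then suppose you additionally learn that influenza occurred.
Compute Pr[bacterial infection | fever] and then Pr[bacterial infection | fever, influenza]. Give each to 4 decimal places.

Pr[bacterial infection | fever] ≈ 0.2603; Pr[bacterial infection | fever, influenza] ≈ 0.0748

Under noisy-OR, P(fever | causes) = 1 − (1−0.067)·∏(1−qᵢ) over the active causes.
Sum P(fever|·) weighted by the priors over the 4 (influenza, bacterial infection) configurations:
  P(fever) = 0.067×0.9×0.95 + 0.78541×0.9×0.05 + 0.58948×0.1×0.95 + 0.90558×0.1×0.05
        = 0.057285 + 0.035343 + 0.056001 + 0.004528 = 0.153157
Configurations with bacterial infection contribute 0.039871, so
  P(bacterial infection | fever) = 0.039871 / 0.153157 ≈ 0.2603

With the extra evidence:
Sum P(fever|·) weighted by the priors over both values of bacterial infection:
  P(fever | influenza) = 0.58948*0.95 + 0.90558*0.05
        = 0.560006 + 0.045279 = 0.605285
The terms with bacterial infection present sum to 0.045279, so
  P(bacterial infection | fever, influenza) = 0.045279 / 0.605285 ≈ 0.0748
Conditioning on influenza lowers the posterior on bacterial infection: the classic explaining-away effect in a common-effect structure.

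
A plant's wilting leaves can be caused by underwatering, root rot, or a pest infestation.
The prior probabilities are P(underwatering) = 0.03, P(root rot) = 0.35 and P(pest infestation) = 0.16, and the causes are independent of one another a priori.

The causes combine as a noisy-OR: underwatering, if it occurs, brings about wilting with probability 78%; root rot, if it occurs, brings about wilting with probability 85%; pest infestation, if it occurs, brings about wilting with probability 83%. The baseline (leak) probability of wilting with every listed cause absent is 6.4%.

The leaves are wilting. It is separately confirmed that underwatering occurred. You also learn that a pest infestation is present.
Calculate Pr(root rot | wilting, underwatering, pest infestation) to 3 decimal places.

Pr(root rot | wilting, underwatering, pest infestation) ≈ 0.357

Under noisy-OR, P(wilting | causes) = 1 − (1−0.064)·∏(1−qᵢ) over the active causes.
By total probability over both values of root rot:
  P(wilting | underwatering, pest infestation) = 0.964994*0.65 + 0.994749*0.35
        = 0.627246 + 0.348162 = 0.975408
Keeping only the root rot-present terms gives 0.348162, so
  P(root rot | wilting, underwatering, pest infestation) = 0.348162 / 0.975408 ≈ 0.357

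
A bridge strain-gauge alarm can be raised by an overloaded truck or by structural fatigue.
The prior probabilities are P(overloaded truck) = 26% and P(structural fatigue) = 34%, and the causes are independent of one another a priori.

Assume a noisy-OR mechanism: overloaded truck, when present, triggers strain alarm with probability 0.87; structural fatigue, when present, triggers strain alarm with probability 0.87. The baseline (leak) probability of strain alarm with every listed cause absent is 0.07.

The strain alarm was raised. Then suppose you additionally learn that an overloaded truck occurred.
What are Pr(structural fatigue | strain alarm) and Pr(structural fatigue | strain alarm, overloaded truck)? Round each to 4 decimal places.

Under noisy-OR, P(strain alarm | causes) = 1 − (1−0.07)·∏(1−qᵢ) over the active causes.
Enumerate the 4 (overloaded truck, structural fatigue) configurations and weight by the priors:
  P(strain alarm) = 0.07*0.74*0.66 + 0.8791*0.74*0.34 + 0.8791*0.26*0.66 + 0.984283*0.26*0.34
        = 0.034188 + 0.221182 + 0.150854 + 0.087011 = 0.493235
The terms with structural fatigue present sum to 0.308193, so
  P(structural fatigue | strain alarm) = 0.308193 / 0.493235 ≈ 0.6248

Now condition on the additional information:
Numerator (weight on configurations with structural fatigue): 0.984283*0.34 = 0.334656
The normalizing constant is 0.8791*0.66 + 0.984283*0.34 = 0.914862
Posterior = 0.334656 / 0.914862 ≈ 0.3658

Pr(structural fatigue | strain alarm) ≈ 0.6248; Pr(structural fatigue | strain alarm, overloaded truck) ≈ 0.3658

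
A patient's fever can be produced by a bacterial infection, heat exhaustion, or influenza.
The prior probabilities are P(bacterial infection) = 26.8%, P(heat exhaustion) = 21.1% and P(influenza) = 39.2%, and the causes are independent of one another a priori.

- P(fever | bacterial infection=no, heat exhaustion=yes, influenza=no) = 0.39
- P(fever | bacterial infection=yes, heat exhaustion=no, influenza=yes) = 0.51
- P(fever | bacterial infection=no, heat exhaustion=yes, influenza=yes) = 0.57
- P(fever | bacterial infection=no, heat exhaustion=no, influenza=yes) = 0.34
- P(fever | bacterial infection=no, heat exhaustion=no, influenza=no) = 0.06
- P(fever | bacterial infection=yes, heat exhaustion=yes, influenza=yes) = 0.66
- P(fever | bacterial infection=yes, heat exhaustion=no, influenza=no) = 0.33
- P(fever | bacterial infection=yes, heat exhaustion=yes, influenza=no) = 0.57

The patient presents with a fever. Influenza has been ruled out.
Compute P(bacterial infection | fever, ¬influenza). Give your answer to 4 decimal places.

P(bacterial infection | fever, ¬influenza) ≈ 0.5181

P(fever | ¬influenza) = 0.06·0.732·0.789 + 0.39·0.732·0.211 + 0.33·0.268·0.789 + 0.57·0.268·0.211 = 0.034653 + 0.060236 + 0.069779 + 0.032232 = 0.196900
Restricting to configurations with bacterial infection present: 0.069779 + 0.032232 = 0.102011.
So P(bacterial infection | fever, ¬influenza) = 0.102011/0.196900 ≈ 0.5181.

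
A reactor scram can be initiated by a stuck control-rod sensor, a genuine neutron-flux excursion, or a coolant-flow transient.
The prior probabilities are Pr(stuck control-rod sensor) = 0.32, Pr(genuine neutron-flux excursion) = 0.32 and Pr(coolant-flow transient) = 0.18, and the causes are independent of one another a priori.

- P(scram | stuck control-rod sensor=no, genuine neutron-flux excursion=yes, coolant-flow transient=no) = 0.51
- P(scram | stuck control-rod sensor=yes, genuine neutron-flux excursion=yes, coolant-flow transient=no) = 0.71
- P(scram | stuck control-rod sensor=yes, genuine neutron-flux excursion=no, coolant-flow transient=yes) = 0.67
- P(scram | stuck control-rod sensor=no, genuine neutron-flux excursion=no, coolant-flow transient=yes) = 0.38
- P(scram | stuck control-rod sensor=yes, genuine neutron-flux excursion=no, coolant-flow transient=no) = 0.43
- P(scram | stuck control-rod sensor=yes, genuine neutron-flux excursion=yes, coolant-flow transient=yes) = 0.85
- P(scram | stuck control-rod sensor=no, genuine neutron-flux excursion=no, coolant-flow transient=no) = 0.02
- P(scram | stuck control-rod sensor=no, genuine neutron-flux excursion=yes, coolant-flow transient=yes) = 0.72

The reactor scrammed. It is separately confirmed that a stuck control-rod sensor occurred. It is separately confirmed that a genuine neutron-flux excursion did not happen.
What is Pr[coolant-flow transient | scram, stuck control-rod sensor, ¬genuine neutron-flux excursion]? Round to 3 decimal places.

Pr[coolant-flow transient | scram, stuck control-rod sensor, ¬genuine neutron-flux excursion] ≈ 0.255

For the numerator, keep only coolant-flow transient=true terms: 0.67·0.18 = 0.120600
The normalizing constant is 0.43·0.82 + 0.67·0.18 = 0.473200
P(coolant-flow transient | scram, stuck control-rod sensor, ¬genuine neutron-flux excursion) = 0.120600/0.473200 ≈ 0.255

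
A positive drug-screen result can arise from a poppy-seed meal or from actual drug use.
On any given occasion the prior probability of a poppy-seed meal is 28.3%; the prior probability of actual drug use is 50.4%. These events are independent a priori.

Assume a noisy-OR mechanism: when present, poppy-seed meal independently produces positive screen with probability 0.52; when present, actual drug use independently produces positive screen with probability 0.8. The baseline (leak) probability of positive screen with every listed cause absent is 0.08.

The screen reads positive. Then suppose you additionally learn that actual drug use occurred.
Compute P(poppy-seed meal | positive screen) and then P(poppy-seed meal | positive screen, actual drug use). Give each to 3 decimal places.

P(poppy-seed meal | positive screen) ≈ 0.392; P(poppy-seed meal | positive screen, actual drug use) ≈ 0.306

Under noisy-OR, P(positive screen | causes) = 1 − (1−0.08)·∏(1−qᵢ) over the active causes.
For the numerator, keep only poppy-seed meal=true terms: 0.078381 + 0.130035 = 0.208416
Denominator P(positive screen): 0.08·0.717·0.496 + 0.816·0.717·0.504 + 0.5584·0.283·0.496 + 0.91168·0.283·0.504 = 0.531743
Posterior = 0.208416 / 0.531743 ≈ 0.392

With the extra evidence:
P(positive screen | actual drug use) = 0.816·0.717 + 0.91168·0.283 = 0.585072 + 0.258005 = 0.843077
Restricting to configurations with poppy-seed meal present: 0.91168·0.283 = 0.258005.
So P(poppy-seed meal | positive screen, actual drug use) = 0.258005/0.843077 ≈ 0.306.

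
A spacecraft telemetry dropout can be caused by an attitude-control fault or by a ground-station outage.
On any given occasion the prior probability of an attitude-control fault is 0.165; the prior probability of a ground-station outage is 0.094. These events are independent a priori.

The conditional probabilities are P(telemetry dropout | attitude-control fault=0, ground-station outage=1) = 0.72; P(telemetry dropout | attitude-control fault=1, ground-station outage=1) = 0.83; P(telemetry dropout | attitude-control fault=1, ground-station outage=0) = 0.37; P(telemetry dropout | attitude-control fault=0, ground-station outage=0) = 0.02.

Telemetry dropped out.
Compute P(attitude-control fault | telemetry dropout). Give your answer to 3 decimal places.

Enumerate the 4 (attitude-control fault, ground-station outage) configurations and weight by the priors:
  P(telemetry dropout) = 0.02×0.835×0.906 + 0.72×0.835×0.094 + 0.37×0.165×0.906 + 0.83×0.165×0.094
        = 0.015130 + 0.056513 + 0.055311 + 0.012873 = 0.139827
Keeping only the attitude-control fault-present terms gives 0.068184, so
  P(attitude-control fault | telemetry dropout) = 0.068184 / 0.139827 ≈ 0.488

P(attitude-control fault | telemetry dropout) ≈ 0.488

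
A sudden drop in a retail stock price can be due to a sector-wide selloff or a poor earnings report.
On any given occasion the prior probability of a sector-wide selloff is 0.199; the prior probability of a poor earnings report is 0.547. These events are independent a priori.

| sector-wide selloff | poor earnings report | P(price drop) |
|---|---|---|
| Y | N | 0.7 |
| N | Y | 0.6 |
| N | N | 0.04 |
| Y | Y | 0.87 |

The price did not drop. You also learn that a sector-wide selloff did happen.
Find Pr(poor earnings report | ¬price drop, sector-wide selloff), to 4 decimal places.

Sum P(¬price drop|·) weighted by the priors over both values of poor earnings report:
  P(¬price drop | sector-wide selloff) = 0.3*0.453 + 0.13*0.547
        = 0.135900 + 0.071110 = 0.207010
The terms with poor earnings report present sum to 0.071110, so
  P(poor earnings report | ¬price drop, sector-wide selloff) = 0.071110 / 0.207010 ≈ 0.3435

Pr(poor earnings report | ¬price drop, sector-wide selloff) ≈ 0.3435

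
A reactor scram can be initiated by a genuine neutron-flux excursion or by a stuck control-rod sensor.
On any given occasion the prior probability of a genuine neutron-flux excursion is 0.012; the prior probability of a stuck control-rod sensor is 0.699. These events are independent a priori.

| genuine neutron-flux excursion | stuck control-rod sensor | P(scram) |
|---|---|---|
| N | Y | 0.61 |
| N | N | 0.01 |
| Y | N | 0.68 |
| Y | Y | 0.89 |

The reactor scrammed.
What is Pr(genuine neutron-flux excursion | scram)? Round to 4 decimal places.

By total probability over the 4 (genuine neutron-flux excursion, stuck control-rod sensor) configurations:
  P(scram) = 0.01×0.988×0.301 + 0.61×0.988×0.699 + 0.68×0.012×0.301 + 0.89×0.012×0.699
        = 0.002974 + 0.421273 + 0.002456 + 0.007465 = 0.434168
Configurations with genuine neutron-flux excursion contribute 0.009921, so
  P(genuine neutron-flux excursion | scram) = 0.009921 / 0.434168 ≈ 0.0229

Pr(genuine neutron-flux excursion | scram) ≈ 0.0229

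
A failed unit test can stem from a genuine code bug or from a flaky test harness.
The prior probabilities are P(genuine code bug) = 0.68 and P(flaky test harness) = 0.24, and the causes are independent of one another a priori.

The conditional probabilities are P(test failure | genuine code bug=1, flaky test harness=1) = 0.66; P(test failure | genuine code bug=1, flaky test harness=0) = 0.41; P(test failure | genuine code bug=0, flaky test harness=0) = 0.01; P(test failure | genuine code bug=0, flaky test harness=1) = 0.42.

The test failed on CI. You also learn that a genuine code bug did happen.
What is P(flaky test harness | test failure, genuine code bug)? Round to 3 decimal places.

P(flaky test harness | test failure, genuine code bug) ≈ 0.337

P(test failure | genuine code bug) = 0.41×0.76 + 0.66×0.24 = 0.311600 + 0.158400 = 0.470000
Of this, 0.158400 comes from 0.66×0.24 (the flaky test harness=true cases).
Hence the posterior is 0.158400/0.470000 ≈ 0.337.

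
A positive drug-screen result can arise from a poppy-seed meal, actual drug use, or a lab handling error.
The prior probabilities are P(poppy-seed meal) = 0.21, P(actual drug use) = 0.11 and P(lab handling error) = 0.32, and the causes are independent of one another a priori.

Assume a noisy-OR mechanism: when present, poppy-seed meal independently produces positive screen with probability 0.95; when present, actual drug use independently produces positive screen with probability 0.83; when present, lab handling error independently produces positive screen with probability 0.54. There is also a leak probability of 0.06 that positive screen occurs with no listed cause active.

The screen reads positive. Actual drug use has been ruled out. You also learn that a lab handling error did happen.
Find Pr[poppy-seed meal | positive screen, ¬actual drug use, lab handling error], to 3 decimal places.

Under noisy-OR, P(positive screen | causes) = 1 − (1−0.06)·∏(1−qᵢ) over the active causes.
For the numerator, keep only poppy-seed meal=true terms: 0.97838·0.21 = 0.205460
Denominator P(positive screen | ¬actual drug use, lab handling error): 0.5676·0.79 + 0.97838·0.21 = 0.653864
P(poppy-seed meal | positive screen, ¬actual drug use, lab handling error) = 0.205460/0.653864 ≈ 0.314

Pr[poppy-seed meal | positive screen, ¬actual drug use, lab handling error] ≈ 0.314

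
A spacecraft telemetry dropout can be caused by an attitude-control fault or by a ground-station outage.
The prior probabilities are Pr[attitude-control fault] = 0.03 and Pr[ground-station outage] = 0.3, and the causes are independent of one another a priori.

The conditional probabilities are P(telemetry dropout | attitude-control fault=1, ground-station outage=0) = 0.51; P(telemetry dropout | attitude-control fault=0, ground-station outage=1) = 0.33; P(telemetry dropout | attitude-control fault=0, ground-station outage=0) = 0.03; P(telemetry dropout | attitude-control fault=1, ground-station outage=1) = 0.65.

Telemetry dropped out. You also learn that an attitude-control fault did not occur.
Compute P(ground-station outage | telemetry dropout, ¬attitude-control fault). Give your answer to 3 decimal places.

P(ground-station outage | telemetry dropout, ¬attitude-control fault) ≈ 0.825

P(telemetry dropout | ¬attitude-control fault) = 0.03·0.7 + 0.33·0.3 = 0.021000 + 0.099000 = 0.120000
The ground-station outage-present share is 0.33·0.3 = 0.099000.
So P(ground-station outage | telemetry dropout, ¬attitude-control fault) = 0.099000/0.120000 ≈ 0.825.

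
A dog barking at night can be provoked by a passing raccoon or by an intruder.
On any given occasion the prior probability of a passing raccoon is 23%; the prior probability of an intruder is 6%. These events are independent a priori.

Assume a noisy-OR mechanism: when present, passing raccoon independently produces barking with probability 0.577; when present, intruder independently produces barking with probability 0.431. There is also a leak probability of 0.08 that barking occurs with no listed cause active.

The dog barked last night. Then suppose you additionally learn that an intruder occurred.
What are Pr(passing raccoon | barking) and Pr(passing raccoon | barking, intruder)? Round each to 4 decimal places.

Pr(passing raccoon | barking) ≈ 0.6412; Pr(passing raccoon | barking, intruder) ≈ 0.3280

Under noisy-OR, P(barking | causes) = 1 − (1−0.08)·∏(1−qᵢ) over the active causes.
Numerator (weight on configurations with passing raccoon): 0.132064 + 0.010744 = 0.142808
The normalizing constant is 0.08*0.77*0.94 + 0.47652*0.77*0.06 + 0.61084*0.23*0.94 + 0.778568*0.23*0.06 = 0.222727
Posterior = 0.142808 / 0.222727 ≈ 0.6412

With the extra evidence:
Numerator (weight on configurations with passing raccoon): 0.778568*0.23 = 0.179071
The normalizing constant is 0.47652*0.77 + 0.778568*0.23 = 0.545991
P(passing raccoon | barking, intruder) = 0.179071/0.545991 ≈ 0.3280
This is intercausal reasoning (explaining away): once intruder accounts for the barking, passing raccoon becomes less likely.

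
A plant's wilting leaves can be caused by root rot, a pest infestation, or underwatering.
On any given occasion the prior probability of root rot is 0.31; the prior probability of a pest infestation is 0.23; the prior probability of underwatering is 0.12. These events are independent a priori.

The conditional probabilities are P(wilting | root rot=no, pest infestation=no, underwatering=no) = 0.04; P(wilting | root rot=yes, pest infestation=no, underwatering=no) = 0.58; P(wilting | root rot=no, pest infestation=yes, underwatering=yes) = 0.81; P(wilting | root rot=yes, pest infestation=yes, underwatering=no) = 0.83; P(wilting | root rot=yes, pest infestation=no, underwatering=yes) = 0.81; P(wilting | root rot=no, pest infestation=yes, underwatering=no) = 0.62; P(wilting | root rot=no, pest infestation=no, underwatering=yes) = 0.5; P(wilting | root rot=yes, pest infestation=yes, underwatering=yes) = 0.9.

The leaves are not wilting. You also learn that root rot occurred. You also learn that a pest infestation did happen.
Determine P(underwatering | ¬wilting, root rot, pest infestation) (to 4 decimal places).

Numerator (weight on configurations with underwatering): 0.1×0.12 = 0.012000
The normalizing constant is 0.17×0.88 + 0.1×0.12 = 0.161600
P(underwatering | ¬wilting, root rot, pest infestation) = 0.012000/0.161600 ≈ 0.0743

P(underwatering | ¬wilting, root rot, pest infestation) ≈ 0.0743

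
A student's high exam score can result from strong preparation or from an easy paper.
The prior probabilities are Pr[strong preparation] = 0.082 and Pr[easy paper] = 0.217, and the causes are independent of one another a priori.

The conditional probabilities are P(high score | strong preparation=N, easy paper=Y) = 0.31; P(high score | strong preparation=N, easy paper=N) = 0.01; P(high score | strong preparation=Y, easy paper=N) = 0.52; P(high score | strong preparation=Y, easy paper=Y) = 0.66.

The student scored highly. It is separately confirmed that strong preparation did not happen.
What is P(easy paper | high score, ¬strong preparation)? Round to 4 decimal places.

P(easy paper | high score, ¬strong preparation) ≈ 0.8957

P(high score | ¬strong preparation) = 0.01×0.783 + 0.31×0.217 = 0.007830 + 0.067270 = 0.075100
Of this, 0.067270 comes from 0.31×0.217 (the easy paper=true cases).
So P(easy paper | high score, ¬strong preparation) = 0.067270/0.075100 ≈ 0.8957.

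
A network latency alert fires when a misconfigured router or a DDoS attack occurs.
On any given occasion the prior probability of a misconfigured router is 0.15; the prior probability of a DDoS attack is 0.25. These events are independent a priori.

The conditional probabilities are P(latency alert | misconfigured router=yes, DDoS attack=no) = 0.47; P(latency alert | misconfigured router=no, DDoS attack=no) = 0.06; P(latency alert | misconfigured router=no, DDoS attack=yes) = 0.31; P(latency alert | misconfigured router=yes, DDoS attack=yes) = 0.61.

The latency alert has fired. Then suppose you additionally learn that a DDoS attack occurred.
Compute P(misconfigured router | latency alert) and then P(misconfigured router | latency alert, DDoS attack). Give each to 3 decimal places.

P(misconfigured router | latency alert) ≈ 0.421; P(misconfigured router | latency alert, DDoS attack) ≈ 0.258

P(latency alert) = 0.06*0.85*0.75 + 0.31*0.85*0.25 + 0.47*0.15*0.75 + 0.61*0.15*0.25 = 0.038250 + 0.065875 + 0.052875 + 0.022875 = 0.179875
Restricting to configurations with misconfigured router present: 0.052875 + 0.022875 = 0.075750.
So P(misconfigured router | latency alert) = 0.075750/0.179875 ≈ 0.421.

Now also conditioning on DDoS attack=true:
Numerator (weight on configurations with misconfigured router): 0.61·0.15 = 0.091500
The normalizing constant is 0.31·0.85 + 0.61·0.15 = 0.355000
Posterior = 0.091500 / 0.355000 ≈ 0.258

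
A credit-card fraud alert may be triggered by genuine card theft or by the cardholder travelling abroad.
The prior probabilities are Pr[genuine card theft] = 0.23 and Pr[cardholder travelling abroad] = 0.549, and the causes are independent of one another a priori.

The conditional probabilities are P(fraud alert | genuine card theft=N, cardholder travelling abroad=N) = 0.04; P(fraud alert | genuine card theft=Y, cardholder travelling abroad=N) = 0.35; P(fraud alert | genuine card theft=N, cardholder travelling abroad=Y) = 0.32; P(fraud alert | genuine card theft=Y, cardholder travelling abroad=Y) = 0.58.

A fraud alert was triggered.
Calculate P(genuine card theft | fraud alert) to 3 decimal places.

P(genuine card theft | fraud alert) ≈ 0.423

P(fraud alert) = 0.04·0.77·0.451 + 0.32·0.77·0.549 + 0.35·0.23·0.451 + 0.58·0.23·0.549 = 0.013891 + 0.135274 + 0.036306 + 0.073237 = 0.258708
The genuine card theft-present share is 0.036306 + 0.073237 = 0.109543.
P(genuine card theft | fraud alert) = 0.109543 / 0.258708 ≈ 0.423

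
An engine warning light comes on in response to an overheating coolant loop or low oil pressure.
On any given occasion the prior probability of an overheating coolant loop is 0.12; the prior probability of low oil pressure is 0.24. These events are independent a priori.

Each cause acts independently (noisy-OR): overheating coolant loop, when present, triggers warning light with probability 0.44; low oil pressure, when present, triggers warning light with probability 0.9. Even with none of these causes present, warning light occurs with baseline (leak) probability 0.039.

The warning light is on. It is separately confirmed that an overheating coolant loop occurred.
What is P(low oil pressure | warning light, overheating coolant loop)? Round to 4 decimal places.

Under noisy-OR, P(warning light | causes) = 1 − (1−0.039)·∏(1−qᵢ) over the active causes.
Numerator (weight on configurations with low oil pressure): 0.946184·0.24 = 0.227084
The normalizing constant is 0.46184·0.76 + 0.946184·0.24 = 0.578082
P(low oil pressure | warning light, overheating coolant loop) = 0.227084/0.578082 ≈ 0.3928

P(low oil pressure | warning light, overheating coolant loop) ≈ 0.3928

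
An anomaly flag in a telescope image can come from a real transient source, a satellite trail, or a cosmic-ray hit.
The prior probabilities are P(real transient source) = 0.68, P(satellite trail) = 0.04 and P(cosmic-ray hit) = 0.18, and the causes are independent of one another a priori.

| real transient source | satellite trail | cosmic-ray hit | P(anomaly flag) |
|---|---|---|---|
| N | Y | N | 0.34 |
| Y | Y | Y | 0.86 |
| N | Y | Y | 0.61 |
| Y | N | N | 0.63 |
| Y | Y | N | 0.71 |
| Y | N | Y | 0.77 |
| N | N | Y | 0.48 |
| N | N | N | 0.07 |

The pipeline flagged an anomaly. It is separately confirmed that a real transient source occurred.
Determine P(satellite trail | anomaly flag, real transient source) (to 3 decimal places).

P(anomaly flag | real transient source) = 0.63·0.96·0.82 + 0.77·0.96·0.18 + 0.71·0.04·0.82 + 0.86·0.04·0.18 = 0.495936 + 0.133056 + 0.023288 + 0.006192 = 0.658472
The satellite trail-present share is 0.023288 + 0.006192 = 0.029480.
So P(satellite trail | anomaly flag, real transient source) = 0.029480/0.658472 ≈ 0.045.

P(satellite trail | anomaly flag, real transient source) ≈ 0.045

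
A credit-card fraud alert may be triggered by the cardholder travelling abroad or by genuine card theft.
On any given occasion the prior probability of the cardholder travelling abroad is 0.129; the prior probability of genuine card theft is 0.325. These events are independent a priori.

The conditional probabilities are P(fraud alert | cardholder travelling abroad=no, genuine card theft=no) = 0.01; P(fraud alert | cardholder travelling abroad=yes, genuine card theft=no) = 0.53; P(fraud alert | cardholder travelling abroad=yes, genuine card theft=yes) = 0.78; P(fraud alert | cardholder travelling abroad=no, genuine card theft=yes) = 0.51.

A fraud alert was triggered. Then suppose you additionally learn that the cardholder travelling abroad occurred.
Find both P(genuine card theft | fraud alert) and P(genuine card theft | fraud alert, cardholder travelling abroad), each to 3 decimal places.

P(genuine card theft | fraud alert) ≈ 0.773; P(genuine card theft | fraud alert, cardholder travelling abroad) ≈ 0.415

By total probability over the 4 (cardholder travelling abroad, genuine card theft) configurations:
  P(fraud alert) = 0.01×0.871×0.675 + 0.51×0.871×0.325 + 0.53×0.129×0.675 + 0.78×0.129×0.325
        = 0.005879 + 0.144368 + 0.046150 + 0.032702 = 0.229099
Keeping only the genuine card theft-present terms gives 0.177070, so
  P(genuine card theft | fraud alert) = 0.177070 / 0.229099 ≈ 0.773

Now condition on the additional information:
For the numerator, keep only genuine card theft=true terms: 0.78*0.325 = 0.253500
Normalizer over all consistent configurations: 0.53*0.675 + 0.78*0.325 = 0.611250
P(genuine card theft | fraud alert, cardholder travelling abroad) = 0.253500/0.611250 ≈ 0.415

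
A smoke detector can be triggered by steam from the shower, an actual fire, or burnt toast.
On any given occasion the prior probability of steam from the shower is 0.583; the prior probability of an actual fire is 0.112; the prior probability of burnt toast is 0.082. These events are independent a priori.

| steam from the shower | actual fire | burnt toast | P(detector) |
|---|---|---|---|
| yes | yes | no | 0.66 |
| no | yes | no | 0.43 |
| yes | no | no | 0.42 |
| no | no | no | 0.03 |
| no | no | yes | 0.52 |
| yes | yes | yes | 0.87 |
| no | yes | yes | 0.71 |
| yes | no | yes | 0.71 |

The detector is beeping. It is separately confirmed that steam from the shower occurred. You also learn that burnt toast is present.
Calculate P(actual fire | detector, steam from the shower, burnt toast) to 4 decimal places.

P(actual fire | detector, steam from the shower, burnt toast) ≈ 0.1339

For the numerator, keep only actual fire=true terms: 0.87·0.112 = 0.097440
The normalizing constant is 0.71·0.888 + 0.87·0.112 = 0.727920
P(actual fire | detector, steam from the shower, burnt toast) = 0.097440/0.727920 ≈ 0.1339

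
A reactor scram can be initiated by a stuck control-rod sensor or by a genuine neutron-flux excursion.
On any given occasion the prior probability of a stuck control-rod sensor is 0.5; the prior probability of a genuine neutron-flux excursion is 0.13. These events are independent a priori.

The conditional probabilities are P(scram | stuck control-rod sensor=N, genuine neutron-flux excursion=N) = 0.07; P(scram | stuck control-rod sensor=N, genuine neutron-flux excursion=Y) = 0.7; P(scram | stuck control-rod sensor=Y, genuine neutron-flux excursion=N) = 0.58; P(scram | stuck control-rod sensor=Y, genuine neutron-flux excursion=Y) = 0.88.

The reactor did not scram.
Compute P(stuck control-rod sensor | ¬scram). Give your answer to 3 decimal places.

P(¬scram) = 0.93×0.5×0.87 + 0.3×0.5×0.13 + 0.42×0.5×0.87 + 0.12×0.5×0.13 = 0.404550 + 0.019500 + 0.182700 + 0.007800 = 0.614550
The stuck control-rod sensor-present share is 0.182700 + 0.007800 = 0.190500.
P(stuck control-rod sensor | ¬scram) = 0.190500 / 0.614550 ≈ 0.310

P(stuck control-rod sensor | ¬scram) ≈ 0.310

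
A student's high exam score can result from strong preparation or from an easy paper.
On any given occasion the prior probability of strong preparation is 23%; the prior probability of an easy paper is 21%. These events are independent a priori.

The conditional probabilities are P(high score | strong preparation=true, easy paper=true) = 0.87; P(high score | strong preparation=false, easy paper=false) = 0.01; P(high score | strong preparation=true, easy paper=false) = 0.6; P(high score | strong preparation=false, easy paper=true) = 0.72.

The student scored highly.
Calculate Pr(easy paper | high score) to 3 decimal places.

Pr(easy paper | high score) ≈ 0.579

P(high score) = 0.01*0.77*0.79 + 0.72*0.77*0.21 + 0.6*0.23*0.79 + 0.87*0.23*0.21 = 0.006083 + 0.116424 + 0.109020 + 0.042021 = 0.273548
Of this, 0.158445 comes from 0.116424 + 0.042021 (the easy paper=true cases).
Hence the posterior is 0.158445/0.273548 ≈ 0.579.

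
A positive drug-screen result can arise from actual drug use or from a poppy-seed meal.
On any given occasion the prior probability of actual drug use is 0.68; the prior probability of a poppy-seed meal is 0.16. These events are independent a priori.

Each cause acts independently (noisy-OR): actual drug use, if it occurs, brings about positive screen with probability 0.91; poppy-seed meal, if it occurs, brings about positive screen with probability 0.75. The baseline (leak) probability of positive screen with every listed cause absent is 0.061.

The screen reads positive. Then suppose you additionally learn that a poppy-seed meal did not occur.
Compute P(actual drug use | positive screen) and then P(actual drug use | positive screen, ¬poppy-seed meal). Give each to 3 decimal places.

Under noisy-OR, P(positive screen | causes) = 1 − (1−0.061)·∏(1−qᵢ) over the active causes.
Sum P(positive screen|·) weighted by the priors over the 4 (actual drug use, poppy-seed meal) configurations:
  P(positive screen) = 0.061·0.32·0.84 + 0.76525·0.32·0.16 + 0.91549·0.68·0.84 + 0.978873·0.68·0.16
        = 0.016397 + 0.039181 + 0.522928 + 0.106501 = 0.685007
The terms with actual drug use present sum to 0.629429, so
  P(actual drug use | positive screen) = 0.629429 / 0.685007 ≈ 0.919

With the extra evidence:
Sum P(positive screen|·) weighted by the priors over both values of actual drug use:
  P(positive screen | ¬poppy-seed meal) = 0.061·0.32 + 0.91549·0.68
        = 0.019520 + 0.622533 = 0.642053
The terms with actual drug use present sum to 0.622533, so
  P(actual drug use | positive screen, ¬poppy-seed meal) = 0.622533 / 0.642053 ≈ 0.970
Ruling out poppy-seed meal raises the posterior on actual drug use — the flip side of explaining away.

P(actual drug use | positive screen) ≈ 0.919; P(actual drug use | positive screen, ¬poppy-seed meal) ≈ 0.970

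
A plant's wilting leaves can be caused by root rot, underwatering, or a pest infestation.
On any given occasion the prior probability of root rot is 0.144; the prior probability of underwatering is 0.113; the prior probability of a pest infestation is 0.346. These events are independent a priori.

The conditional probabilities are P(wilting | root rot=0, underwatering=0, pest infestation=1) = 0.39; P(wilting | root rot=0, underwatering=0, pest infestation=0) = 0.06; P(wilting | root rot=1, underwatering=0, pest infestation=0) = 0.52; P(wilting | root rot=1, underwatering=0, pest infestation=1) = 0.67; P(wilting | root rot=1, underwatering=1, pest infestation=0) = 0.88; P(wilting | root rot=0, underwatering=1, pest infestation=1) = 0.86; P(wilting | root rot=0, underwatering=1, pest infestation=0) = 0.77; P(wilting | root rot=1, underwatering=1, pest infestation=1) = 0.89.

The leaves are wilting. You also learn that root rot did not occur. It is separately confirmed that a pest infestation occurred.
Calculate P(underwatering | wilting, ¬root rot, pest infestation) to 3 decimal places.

P(wilting | ¬root rot, pest infestation) = 0.39*0.887 + 0.86*0.113 = 0.345930 + 0.097180 = 0.443110
The underwatering-present share is 0.86*0.113 = 0.097180.
Hence the posterior is 0.097180/0.443110 ≈ 0.219.

P(underwatering | wilting, ¬root rot, pest infestation) ≈ 0.219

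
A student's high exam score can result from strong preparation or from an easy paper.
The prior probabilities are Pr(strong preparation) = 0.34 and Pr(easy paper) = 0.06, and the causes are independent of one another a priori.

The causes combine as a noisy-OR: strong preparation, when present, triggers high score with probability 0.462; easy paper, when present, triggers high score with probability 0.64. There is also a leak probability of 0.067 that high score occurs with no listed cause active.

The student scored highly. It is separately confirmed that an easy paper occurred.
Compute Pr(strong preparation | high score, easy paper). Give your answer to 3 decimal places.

Pr(strong preparation | high score, easy paper) ≈ 0.389

Under noisy-OR, P(high score | causes) = 1 − (1−0.067)·∏(1−qᵢ) over the active causes.
P(high score | easy paper) = 0.66412·0.66 + 0.819297·0.34 = 0.438319 + 0.278561 = 0.716880
Of this, 0.278561 comes from 0.819297·0.34 (the strong preparation=true cases).
Hence the posterior is 0.278561/0.716880 ≈ 0.389.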